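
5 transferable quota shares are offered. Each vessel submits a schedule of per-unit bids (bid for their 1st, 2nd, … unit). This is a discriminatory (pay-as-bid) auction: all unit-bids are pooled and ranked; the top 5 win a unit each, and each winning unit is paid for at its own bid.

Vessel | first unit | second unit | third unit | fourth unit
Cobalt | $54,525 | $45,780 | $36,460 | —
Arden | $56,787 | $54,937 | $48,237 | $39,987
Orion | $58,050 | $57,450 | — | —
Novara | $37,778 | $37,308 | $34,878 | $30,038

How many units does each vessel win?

Arden 2, Cobalt 1, Orion 2

Merging the schedules and taking the best 5: 58,050 (Orion-1), 57,450 (Orion-2), 56,787 (Arden-1), 54,937 (Arden-2), 54,525 (Cobalt-1)
Next rejected bid: $48,237 (not a price — pay-as-bid).
Allocation: Arden 2, Cobalt 1, Orion 2.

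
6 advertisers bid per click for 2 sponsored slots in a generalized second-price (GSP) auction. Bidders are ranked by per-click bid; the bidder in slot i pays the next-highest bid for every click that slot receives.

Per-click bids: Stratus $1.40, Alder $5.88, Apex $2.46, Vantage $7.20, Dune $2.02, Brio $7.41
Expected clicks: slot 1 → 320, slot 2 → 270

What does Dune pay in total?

Ranked by bid: $7.41 (Brio) > $7.20 (Vantage) > $5.88 (Alder) > …
Dune ranks below slot 2 → no slot, pays nothing.

Dune pays $0.00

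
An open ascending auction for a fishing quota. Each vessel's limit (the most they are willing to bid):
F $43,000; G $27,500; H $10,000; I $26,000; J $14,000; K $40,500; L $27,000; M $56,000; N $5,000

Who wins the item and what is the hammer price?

Limits in order: 56,000 (M) > 43,000 (F) > 40,500 (K) > 27,500 (G) > 27,000 (L) > 26,000 (I) > …
Bidding ends when F exits at $43,000; M takes it.

M wins at $43,000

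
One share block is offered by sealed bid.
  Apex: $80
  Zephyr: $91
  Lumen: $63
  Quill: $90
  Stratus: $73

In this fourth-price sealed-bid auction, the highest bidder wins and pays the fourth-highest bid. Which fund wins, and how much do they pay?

Fourth-price sealed-bid auction: the highest bidder wins and pays the fourth-highest bid.
Sorting bids: 91 (Zephyr) > 90 (Quill) > 80 (Apex) > 73 (Stratus) > 63 (Lumen)
Zephyr is highest; pays the fourth-highest bid, $73.

Zephyr pays $73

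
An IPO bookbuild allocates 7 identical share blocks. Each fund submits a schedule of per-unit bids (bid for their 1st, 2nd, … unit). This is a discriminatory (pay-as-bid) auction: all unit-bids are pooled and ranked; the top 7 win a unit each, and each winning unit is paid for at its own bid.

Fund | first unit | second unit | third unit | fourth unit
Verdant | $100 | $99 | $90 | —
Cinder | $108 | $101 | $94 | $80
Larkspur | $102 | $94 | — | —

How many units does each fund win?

Cinder 3, Larkspur 2, Verdant 2

Merging the schedules and taking the best 7: 108 (Cinder-1), 102 (Larkspur-1), 101 (Cinder-2), 100 (Verdant-1), 99 (Verdant-2), 94 (Cinder-3), 94 (Larkspur-2)
Next rejected bid: $90 (not a price — pay-as-bid).
Allocation: Cinder 3, Larkspur 2, Verdant 2.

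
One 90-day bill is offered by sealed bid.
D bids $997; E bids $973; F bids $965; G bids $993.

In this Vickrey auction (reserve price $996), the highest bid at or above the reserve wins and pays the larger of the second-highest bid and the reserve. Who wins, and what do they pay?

D pays $996

Bids in order: 997 (D) > 993 (G) > 973 (E) > 965 (F)
D has the top bid at or above the reserve ($997).
max(second-highest $993, reserve $996) = $996.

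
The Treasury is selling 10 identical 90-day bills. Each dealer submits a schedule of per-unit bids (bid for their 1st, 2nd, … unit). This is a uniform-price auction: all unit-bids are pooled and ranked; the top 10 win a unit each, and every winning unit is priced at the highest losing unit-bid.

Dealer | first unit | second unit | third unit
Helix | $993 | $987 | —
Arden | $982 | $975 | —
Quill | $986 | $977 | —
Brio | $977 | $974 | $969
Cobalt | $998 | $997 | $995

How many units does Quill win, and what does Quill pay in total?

Quill: 2 units, pays $1,948

Pooled unit-bids ranked (top 10): 998 (Cobalt-1), 997 (Cobalt-2), 995 (Cobalt-3), 993 (Helix-1), 987 (Helix-2), 986 (Quill-1), 982 (Arden-1), 977 (Quill-2), 977 (Brio-1), 975 (Arden-2)
The (k+1)-th unit-bid is $974.
Quill wins 2 unit(s) at $974 each.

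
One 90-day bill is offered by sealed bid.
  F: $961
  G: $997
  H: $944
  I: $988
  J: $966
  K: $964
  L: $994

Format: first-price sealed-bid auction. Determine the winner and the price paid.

First-price sealed-bid auction: the highest bidder wins and pays their own bid.
Bids in order: 997 (G) > 994 (L) > 988 (I) > 966 (J) > 964 (K) > 961 (F) > …
G has the highest bid and pays exactly that: $997.

G pays $997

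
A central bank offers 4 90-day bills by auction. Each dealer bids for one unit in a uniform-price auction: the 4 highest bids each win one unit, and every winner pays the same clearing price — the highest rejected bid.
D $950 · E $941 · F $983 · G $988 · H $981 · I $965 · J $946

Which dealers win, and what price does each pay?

G, F, H, I; each pays $950

Ordering the bids: 988 (G), 983 (F), 981 (H), 965 (I), 950 (D), 946 (J), …
The 4 highest are G, F, H, I.
Clearing price = highest rejected bid = $950.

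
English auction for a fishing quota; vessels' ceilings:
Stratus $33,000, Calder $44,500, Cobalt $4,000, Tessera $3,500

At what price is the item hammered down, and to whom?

Ascending (English) auction: the price rises until one bidder remains; the winner pays the price at which the last rival dropped out.
Limits in order: 44,500 (Calder) > 33,000 (Stratus) > 4,000 (Cobalt) > 3,500 (Tessera)
Stratus is the last rival to drop out, at $33,000; Calder remains and wins at that price.

Calder wins at $33,000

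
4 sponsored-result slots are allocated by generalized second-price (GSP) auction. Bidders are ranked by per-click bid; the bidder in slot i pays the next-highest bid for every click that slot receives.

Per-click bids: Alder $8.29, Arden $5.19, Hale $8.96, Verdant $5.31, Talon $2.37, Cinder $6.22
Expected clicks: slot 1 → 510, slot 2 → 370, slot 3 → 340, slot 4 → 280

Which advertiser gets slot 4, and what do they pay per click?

Verdant; $5.19 per click

Per-click bids in order: $8.96 (Hale) > $8.29 (Alder) > $6.22 (Cinder) > $5.31 (Verdant) > $5.19 (Arden) > …
Slot 4 goes to the fourth-ranked bidder, Verdant, who pays the next bid down: $5.19/click.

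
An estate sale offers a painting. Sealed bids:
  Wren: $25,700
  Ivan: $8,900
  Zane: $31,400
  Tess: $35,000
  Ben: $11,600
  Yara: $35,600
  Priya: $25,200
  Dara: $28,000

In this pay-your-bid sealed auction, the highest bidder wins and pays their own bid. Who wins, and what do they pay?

Yara pays $35,600

Pay-your-bid sealed auction: the highest bidder wins and pays their own bid.
Sorting bids: 35,600 (Yara) > 35,000 (Tess) > 31,400 (Zane) > 28,000 (Dara) > 25,700 (Wren) > 25,200 (Priya) > …
Yara is highest → pays own bid, $35,600.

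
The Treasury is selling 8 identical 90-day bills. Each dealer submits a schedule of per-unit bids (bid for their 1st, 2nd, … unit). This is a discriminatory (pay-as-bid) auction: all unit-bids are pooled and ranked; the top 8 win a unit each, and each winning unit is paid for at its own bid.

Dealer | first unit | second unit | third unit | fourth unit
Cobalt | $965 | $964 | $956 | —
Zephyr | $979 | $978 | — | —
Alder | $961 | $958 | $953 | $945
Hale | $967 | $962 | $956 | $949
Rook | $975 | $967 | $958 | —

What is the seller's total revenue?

Total revenue: $7,757

All unit-bids, highest first — top 8: 979 (Zephyr-1), 978 (Zephyr-2), 975 (Rook-1), 967 (Hale-1), 967 (Rook-2), 965 (Cobalt-1), 964 (Cobalt-2), 962 (Hale-2)
Next rejected bid: $961 (not a price — pay-as-bid).
Each winning unit pays its own bid.
Revenue = 979 + 978 + 975 + 967 + 967 + 965 + 964 + 962 = $7,757.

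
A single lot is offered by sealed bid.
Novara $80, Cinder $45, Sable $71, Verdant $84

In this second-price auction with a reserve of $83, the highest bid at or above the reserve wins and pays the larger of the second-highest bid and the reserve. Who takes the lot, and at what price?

Bids ranked: 84 (Verdant) > 80 (Novara) > 71 (Sable) > 45 (Cinder)
Verdant has the top bid at or above the reserve ($84).
max(second-highest $80, reserve $83) = $83.

Verdant pays $83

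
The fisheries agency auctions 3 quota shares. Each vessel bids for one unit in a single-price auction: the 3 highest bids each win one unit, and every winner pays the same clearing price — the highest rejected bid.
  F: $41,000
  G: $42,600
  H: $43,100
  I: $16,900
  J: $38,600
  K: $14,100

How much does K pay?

K pays $0

Bids ranked high→low: 43,100 (H), 42,600 (G), 41,000 (F), 38,600 (J), 16,900 (I), …
Top 3: H, G, F.
Clearing price = highest rejected bid = $38,600.
K does not win → pays $0.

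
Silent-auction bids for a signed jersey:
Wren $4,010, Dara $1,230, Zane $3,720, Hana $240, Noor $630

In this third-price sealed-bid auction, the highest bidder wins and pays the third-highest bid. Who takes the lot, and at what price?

Bids ranked: 4,010 (Wren) > 3,720 (Zane) > 1,230 (Dara) > 630 (Noor) > 240 (Hana)
Wren is highest; pays the third-highest bid, $1,230.

Wren pays $1,230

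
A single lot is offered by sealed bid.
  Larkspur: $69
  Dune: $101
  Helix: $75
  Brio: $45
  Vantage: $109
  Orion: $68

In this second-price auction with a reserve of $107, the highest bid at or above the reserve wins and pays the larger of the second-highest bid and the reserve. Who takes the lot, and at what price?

Bids ranked: 109 (Vantage) > 101 (Dune) > 75 (Helix) > 69 (Larkspur) > 68 (Orion) > 45 (Brio)
Highest eligible bid: Vantage at $109.
max(second-highest $101, reserve $107) = $107.

Vantage pays $107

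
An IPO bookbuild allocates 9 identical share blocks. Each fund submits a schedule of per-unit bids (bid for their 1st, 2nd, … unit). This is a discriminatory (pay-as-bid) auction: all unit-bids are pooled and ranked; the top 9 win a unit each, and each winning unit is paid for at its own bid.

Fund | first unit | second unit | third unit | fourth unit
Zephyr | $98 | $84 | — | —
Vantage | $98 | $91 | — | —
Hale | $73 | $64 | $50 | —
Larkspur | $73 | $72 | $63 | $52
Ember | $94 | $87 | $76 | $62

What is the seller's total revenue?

Total revenue: $774

Merging the schedules and taking the best 9: 98 (Zephyr-1), 98 (Vantage-1), 94 (Ember-1), 91 (Vantage-2), 87 (Ember-2), 84 (Zephyr-2), 76 (Ember-3), 73 (Hale-1), 73 (Larkspur-1)
Next rejected bid: $72 (not a price — pay-as-bid).
Each winning unit pays its own bid.
Revenue = 98 + 98 + 94 + 91 + 87 + 84 + 76 + 73 + 73 = $774.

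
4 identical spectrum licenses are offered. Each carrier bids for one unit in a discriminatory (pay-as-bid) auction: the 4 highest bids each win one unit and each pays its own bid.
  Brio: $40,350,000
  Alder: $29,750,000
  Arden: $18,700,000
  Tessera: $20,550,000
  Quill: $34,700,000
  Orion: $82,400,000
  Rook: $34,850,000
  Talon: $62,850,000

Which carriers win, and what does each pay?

Orion $82,400,000, Talon $62,850,000, Brio $40,350,000, Rook $34,850,000

Sorting: 82,400,000 (Orion), 62,850,000 (Talon), 40,350,000 (Brio), 34,850,000 (Rook), 34,700,000 (Quill), 29,750,000 (Alder), …
The 4 highest are Orion, Talon, Brio, Rook.
Each winner pays its own bid: Orion $82,400,000, Talon $62,850,000, Brio $40,350,000, Rook $34,850,000.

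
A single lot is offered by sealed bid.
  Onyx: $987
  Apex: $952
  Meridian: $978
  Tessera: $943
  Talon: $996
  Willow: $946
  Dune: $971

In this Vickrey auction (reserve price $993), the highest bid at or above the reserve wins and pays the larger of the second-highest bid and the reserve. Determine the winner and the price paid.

Talon pays $993

Bids in order: 996 (Talon) > 987 (Onyx) > 978 (Meridian) > 971 (Dune) > 952 (Apex) > 946 (Willow) > …
Talon has the top bid at or above the reserve ($996).
max(second-highest $987, reserve $993) = $993.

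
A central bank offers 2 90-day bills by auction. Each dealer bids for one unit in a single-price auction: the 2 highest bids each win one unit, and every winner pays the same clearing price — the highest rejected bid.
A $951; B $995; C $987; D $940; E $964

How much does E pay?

Bids ranked high→low: 995 (B), 987 (C), 964 (E), 951 (A), …
Top 2: B, C.
Clearing price = highest rejected bid = $964.
E does not win → pays $0.

E pays $0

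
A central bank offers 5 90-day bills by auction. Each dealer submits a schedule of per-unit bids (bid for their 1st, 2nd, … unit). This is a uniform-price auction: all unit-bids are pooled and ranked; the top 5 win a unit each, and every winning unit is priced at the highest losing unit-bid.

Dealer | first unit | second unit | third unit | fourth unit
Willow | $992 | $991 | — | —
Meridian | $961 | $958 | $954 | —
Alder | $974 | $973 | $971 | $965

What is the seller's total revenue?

Total revenue: $4,825

All unit-bids, highest first — top 5: 992 (Willow-1), 991 (Willow-2), 974 (Alder-1), 973 (Alder-2), 971 (Alder-3)
Highest rejected unit-bid = $965.
Allocation: Alder 3, Willow 2. Every unit priced at $965.
Revenue = 5 × 965 = $4,825.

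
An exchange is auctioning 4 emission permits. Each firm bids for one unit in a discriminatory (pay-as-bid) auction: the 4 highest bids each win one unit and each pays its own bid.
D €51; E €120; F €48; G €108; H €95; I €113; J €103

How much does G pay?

Sorting: 120 (E), 113 (I), 108 (G), 103 (J), 95 (H), 51 (D), …
The 4 highest are E, I, G, J.
G wins → own bid €108.

G pays €108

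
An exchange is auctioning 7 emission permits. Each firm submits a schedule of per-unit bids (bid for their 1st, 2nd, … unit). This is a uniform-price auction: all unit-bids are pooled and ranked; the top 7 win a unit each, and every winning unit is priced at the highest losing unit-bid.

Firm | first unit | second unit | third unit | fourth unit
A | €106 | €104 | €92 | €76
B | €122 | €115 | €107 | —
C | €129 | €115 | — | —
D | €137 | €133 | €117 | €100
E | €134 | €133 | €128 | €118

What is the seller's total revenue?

Merging the schedules and taking the best 7: 137 (D-1), 134 (E-1), 133 (D-2), 133 (E-2), 129 (C-1), 128 (E-3), 122 (B-1)
The (k+1)-th unit-bid is €118.
Allocation: B 1, C 1, D 2, E 3. Every unit priced at €118.
Revenue = 7 × 118 = €826.

Total revenue: €826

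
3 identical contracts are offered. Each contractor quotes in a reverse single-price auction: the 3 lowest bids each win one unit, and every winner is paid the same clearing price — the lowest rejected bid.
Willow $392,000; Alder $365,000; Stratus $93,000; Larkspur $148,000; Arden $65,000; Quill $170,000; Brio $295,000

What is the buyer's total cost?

Total cost: $510,000

Ordering the bids: 65,000 (Arden), 93,000 (Stratus), 148,000 (Larkspur), 170,000 (Quill), 295,000 (Brio), …
Lowest 3: Arden, Stratus, Larkspur.
First losing bid is Quill's $170,000, which sets the uniform price.
Total cost = 3 × $170,000 = $510,000.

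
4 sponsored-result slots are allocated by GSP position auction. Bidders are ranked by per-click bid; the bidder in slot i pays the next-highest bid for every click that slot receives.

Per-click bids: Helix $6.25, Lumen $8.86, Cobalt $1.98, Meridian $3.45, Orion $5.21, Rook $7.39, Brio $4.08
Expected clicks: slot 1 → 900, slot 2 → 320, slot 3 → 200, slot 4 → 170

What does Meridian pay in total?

Meridian pays $0.00

Ranked by bid: $8.86 (Lumen) > $7.39 (Rook) > $6.25 (Helix) > $5.21 (Orion) > $4.08 (Brio) > …
Meridian ranks below slot 4 → no slot, pays nothing.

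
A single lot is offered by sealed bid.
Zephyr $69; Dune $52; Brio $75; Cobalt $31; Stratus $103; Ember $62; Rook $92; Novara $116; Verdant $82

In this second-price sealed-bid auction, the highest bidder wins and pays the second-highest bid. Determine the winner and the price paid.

Novara pays $103

Bids ranked: 116 (Novara) > 103 (Stratus) > 92 (Rook) > 82 (Verdant) > 75 (Brio) > 69 (Zephyr) > …
Novara is highest; pays the second-highest bid, $103.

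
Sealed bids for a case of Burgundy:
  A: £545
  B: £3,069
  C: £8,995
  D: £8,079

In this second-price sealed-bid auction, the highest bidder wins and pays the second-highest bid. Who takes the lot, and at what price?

Bids ranked: 8,995 (C) > 8,079 (D) > 3,069 (B) > 545 (A)
C is highest; pays the second-highest bid, £8,079.

C pays £8,079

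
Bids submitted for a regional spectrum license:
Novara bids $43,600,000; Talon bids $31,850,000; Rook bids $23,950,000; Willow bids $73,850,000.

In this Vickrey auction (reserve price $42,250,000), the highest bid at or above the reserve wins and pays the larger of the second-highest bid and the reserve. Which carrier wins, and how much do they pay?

Rule: the highest bid at or above the reserve wins and pays the larger of the second-highest bid and the reserve.
Bids ranked: 73,850,000 (Willow) > 43,600,000 (Novara) > 31,850,000 (Talon) > 23,950,000 (Rook)
Highest eligible bid: Willow at $73,850,000.
Second-highest bid $43,600,000 exceeds the reserve $42,250,000 → payment $43,600,000.

Willow pays $43,600,000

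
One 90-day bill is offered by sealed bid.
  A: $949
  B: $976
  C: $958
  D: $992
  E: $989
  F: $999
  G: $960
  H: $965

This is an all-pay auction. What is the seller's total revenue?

Total revenue: $7,788

Bids in order: 999 (F) > 992 (D) > 989 (E) > 976 (B) > 965 (H) > 960 (G) > …
Every bidder forfeits their bid regardless of winning.
Revenue = 949 + 976 + 958 + 992 + 989 + 999 + 960 + 965 = $7,788.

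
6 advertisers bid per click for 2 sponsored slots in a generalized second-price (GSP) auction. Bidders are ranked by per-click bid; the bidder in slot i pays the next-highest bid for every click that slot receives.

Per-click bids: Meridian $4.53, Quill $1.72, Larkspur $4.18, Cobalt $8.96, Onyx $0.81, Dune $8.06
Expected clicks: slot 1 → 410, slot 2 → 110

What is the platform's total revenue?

Total revenue: $3802.90

Ranked by bid: $8.96 (Cobalt) > $8.06 (Dune) > $4.53 (Meridian) > …
Slot 1: Cobalt pays $8.06 × 410 = $3304.60
Slot 2: Dune pays $4.53 × 110 = $498.30
Total = $3802.90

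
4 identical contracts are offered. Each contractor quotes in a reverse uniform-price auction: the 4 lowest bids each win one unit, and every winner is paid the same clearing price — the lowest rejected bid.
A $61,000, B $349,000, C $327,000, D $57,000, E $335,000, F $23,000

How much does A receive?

A is paid $335,000

Ordering the bids: 23,000 (F), 57,000 (D), 61,000 (A), 327,000 (C), 335,000 (E), 349,000 (B)
Lowest 4: F, D, A, C.
Lowest unsuccessful bid: $335,000 → clearing price.
A wins → is paid $335,000.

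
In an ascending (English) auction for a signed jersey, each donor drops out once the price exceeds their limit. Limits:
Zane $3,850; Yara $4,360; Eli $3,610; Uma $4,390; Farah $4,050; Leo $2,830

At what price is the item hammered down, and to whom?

Rule: the price rises until one bidder remains; the winner pays the price at which the last rival dropped out.
Limits in order: 4,390 (Uma) > 4,360 (Yara) > 4,050 (Farah) > 3,850 (Zane) > 3,610 (Eli) > 2,830 (Leo)
Yara is the last rival to drop out, at $4,360; Uma remains and wins at that price.

Uma wins at $4,360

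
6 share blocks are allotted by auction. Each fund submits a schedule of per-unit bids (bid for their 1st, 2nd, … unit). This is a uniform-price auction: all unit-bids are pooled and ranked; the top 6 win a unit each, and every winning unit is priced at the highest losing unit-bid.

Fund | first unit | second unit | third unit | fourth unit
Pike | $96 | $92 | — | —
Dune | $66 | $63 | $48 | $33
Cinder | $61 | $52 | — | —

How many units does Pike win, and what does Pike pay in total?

Pike: 2 units, pays $96

Merging the schedules and taking the best 6: 96 (Pike-1), 92 (Pike-2), 66 (Dune-1), 63 (Dune-2), 61 (Cinder-1), 52 (Cinder-2)
First bid not allocated: $48.
Pike wins 2 unit(s) at $48 each.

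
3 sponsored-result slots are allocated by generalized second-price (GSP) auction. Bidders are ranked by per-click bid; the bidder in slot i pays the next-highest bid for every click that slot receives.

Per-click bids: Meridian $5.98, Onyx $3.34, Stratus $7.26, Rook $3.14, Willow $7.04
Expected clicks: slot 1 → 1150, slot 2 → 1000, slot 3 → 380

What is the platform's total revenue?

Total revenue: $15345.20

Per-click bids in order: $7.26 (Stratus) > $7.04 (Willow) > $5.98 (Meridian) > $3.34 (Onyx) > …
Slot 1: Stratus pays $7.04 × 1150 = $8096.00
Slot 2: Willow pays $5.98 × 1000 = $5980.00
Slot 3: Meridian pays $3.34 × 380 = $1269.20
Total = $15345.20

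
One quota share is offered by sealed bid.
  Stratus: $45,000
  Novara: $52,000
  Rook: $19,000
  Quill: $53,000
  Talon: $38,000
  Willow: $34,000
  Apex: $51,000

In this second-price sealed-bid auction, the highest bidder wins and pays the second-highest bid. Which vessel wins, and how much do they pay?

Rule: the highest bidder wins and pays the second-highest bid.
Sorting bids: 53,000 (Quill) > 52,000 (Novara) > 51,000 (Apex) > 45,000 (Stratus) > 38,000 (Talon) > 34,000 (Willow) > …
Quill wins with the highest bid; price is set by the runner-up at $52,000.

Quill pays $52,000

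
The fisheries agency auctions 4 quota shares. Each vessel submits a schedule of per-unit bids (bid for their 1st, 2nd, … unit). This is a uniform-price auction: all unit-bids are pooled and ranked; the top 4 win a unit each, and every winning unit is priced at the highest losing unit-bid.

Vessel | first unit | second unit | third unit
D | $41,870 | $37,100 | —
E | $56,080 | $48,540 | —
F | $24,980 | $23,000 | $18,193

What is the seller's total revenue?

All unit-bids, highest first — top 4: 56,080 (E-1), 48,540 (E-2), 41,870 (D-1), 37,100 (D-2)
First bid not allocated: $24,980.
Allocation: D 2, E 2. Every unit priced at $24,980.
Revenue = 4 × 24,980 = $99,920.

Total revenue: $99,920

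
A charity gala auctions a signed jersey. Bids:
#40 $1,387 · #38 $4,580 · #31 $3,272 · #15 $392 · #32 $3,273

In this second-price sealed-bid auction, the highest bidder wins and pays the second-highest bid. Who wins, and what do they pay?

Rule: the highest bidder wins and pays the second-highest bid.
Bids in order: 4,580 (#38) > 3,273 (#32) > 3,272 (#31) > 1,387 (#40) > 392 (#15)
Second-price: #38 pays #32's bid of $3,273.

#38 pays $3,273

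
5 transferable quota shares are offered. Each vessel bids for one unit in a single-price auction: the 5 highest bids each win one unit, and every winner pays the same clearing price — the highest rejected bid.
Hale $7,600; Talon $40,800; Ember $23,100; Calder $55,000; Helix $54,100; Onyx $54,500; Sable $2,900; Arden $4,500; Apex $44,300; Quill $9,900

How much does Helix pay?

Helix pays $23,100

Ordering the bids: 55,000 (Calder), 54,500 (Onyx), 54,100 (Helix), 44,300 (Apex), 40,800 (Talon), 23,100 (Ember), 9,900 (Quill), …
The 5 highest are Calder, Onyx, Helix, Apex, Talon.
Clearing price = highest rejected bid = $23,100.
Helix wins → pays $23,100.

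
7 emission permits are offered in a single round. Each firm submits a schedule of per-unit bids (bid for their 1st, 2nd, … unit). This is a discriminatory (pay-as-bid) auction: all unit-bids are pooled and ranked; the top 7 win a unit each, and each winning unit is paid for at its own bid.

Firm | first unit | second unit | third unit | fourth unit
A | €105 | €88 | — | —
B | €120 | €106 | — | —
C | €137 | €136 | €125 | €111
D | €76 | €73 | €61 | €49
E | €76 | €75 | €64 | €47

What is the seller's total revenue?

Total revenue: €840

Pooled unit-bids ranked (top 7): 137 (C-1), 136 (C-2), 125 (C-3), 120 (B-1), 111 (C-4), 106 (B-2), 105 (A-1)
Next rejected bid: €88 (not a price — pay-as-bid).
Each winning unit pays its own bid.
Revenue = 137 + 136 + 125 + 120 + 111 + 106 + 105 = €840.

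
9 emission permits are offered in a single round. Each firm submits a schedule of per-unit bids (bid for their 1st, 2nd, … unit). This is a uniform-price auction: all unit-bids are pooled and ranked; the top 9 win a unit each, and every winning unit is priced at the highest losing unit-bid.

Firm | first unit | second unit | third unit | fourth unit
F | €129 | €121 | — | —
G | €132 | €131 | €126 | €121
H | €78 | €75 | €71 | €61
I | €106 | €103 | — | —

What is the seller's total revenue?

Total revenue: €675

All unit-bids, highest first — top 9: 132 (G-1), 131 (G-2), 129 (F-1), 126 (G-3), 121 (F-2), 121 (G-4), 106 (I-1), 103 (I-2), 78 (H-1)
First bid not allocated: €75.
Allocation: F 2, G 4, H 1, I 2. Every unit priced at €75.
Revenue = 9 × 75 = €675.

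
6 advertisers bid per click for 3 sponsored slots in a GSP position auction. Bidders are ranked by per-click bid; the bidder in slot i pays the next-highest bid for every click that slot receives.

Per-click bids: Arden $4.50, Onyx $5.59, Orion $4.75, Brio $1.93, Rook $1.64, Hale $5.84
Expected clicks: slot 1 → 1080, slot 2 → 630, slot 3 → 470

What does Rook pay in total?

Sorting advertisers: $5.84 (Hale) > $5.59 (Onyx) > $4.75 (Orion) > $4.50 (Arden) > …
Rook ranks below slot 3 → no slot, pays nothing.

Rook pays $0.00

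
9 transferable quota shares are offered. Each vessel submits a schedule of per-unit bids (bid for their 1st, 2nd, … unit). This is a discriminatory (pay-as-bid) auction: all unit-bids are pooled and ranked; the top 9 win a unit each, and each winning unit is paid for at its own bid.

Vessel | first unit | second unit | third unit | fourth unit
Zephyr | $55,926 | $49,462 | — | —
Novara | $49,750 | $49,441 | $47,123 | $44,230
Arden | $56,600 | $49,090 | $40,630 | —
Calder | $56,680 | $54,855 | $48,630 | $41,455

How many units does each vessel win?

Arden 2, Calder 3, Novara 2, Zephyr 2

Merging the schedules and taking the best 9: 56,680 (Calder-1), 56,600 (Arden-1), 55,926 (Zephyr-1), 54,855 (Calder-2), 49,750 (Novara-1), 49,462 (Zephyr-2), 49,441 (Novara-2), 49,090 (Arden-2), 48,630 (Calder-3)
Next rejected bid: $47,123 (not a price — pay-as-bid).
Allocation: Arden 2, Calder 3, Novara 2, Zephyr 2.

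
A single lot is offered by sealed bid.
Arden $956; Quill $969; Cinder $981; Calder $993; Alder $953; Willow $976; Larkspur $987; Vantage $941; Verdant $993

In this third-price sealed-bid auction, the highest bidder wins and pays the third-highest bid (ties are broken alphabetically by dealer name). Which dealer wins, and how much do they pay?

Calder pays $987

Sorting bids: 993 (Calder) > 993 (Verdant) > 987 (Larkspur) > 981 (Cinder) > 976 (Willow) > 969 (Quill) > …
Tie at $993 → Calder wins by tie-break.
Calder is highest; pays the third-highest bid, $987.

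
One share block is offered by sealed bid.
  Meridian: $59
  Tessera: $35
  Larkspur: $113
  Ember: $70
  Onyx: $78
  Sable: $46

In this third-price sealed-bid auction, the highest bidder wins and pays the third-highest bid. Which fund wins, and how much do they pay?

Larkspur pays $70

Bids in order: 113 (Larkspur) > 78 (Onyx) > 70 (Ember) > 59 (Meridian) > 46 (Sable) > 35 (Tessera)
Larkspur wins; payment is bid #3 in the ranking = $70.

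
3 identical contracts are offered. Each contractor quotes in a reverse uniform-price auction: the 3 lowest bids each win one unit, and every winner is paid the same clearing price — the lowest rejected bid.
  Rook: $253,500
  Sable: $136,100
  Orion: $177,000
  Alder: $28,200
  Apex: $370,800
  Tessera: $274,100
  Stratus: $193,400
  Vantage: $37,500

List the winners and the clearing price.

Alder, Vantage, Sable; each is paid $177,000

Ordering the bids: 28,200 (Alder), 37,500 (Vantage), 136,100 (Sable), 177,000 (Orion), 193,400 (Stratus), …
Lowest 3: Alder, Vantage, Sable.
Clearing price = lowest rejected bid = $177,000.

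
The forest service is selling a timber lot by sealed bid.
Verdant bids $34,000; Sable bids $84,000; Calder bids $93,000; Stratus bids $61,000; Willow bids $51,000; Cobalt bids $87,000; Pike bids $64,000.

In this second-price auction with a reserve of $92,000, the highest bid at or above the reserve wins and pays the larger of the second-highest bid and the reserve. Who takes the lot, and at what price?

Calder pays $92,000

Bids ranked: 93,000 (Calder) > 87,000 (Cobalt) > 84,000 (Sable) > 64,000 (Pike) > 61,000 (Stratus) > 51,000 (Willow) > …
Calder has the top bid at or above the reserve ($93,000).
max(second-highest $87,000, reserve $92,000) = $92,000.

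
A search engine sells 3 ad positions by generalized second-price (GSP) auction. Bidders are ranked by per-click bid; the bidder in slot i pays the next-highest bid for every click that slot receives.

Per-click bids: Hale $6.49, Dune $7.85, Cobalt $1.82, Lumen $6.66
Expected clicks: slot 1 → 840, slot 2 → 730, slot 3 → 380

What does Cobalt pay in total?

Ranked by bid: $7.85 (Dune) > $6.66 (Lumen) > $6.49 (Hale) > $1.82 (Cobalt)
Cobalt ranks below slot 3 → no slot, pays nothing.

Cobalt pays $0.00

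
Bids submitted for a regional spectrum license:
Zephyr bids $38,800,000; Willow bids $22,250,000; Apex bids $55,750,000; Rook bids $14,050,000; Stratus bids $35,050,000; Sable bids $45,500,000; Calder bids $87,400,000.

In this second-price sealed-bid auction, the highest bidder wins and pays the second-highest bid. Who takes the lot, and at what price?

Calder pays $55,750,000

Sorting bids: 87,400,000 (Calder) > 55,750,000 (Apex) > 45,500,000 (Sable) > 38,800,000 (Zephyr) > 35,050,000 (Stratus) > 22,250,000 (Willow) > …
Calder is highest; pays the second-highest bid, $55,750,000.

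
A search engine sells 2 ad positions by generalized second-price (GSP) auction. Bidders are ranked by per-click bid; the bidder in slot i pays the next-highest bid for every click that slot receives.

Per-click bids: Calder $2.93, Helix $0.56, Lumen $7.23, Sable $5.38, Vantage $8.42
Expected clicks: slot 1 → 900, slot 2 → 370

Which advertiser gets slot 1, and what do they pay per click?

Sorting advertisers: $8.42 (Vantage) > $7.23 (Lumen) > $5.38 (Sable) > …
Slot 1 goes to the first-ranked bidder, Vantage, who pays the next bid down: $7.23/click.

Vantage; $7.23 per click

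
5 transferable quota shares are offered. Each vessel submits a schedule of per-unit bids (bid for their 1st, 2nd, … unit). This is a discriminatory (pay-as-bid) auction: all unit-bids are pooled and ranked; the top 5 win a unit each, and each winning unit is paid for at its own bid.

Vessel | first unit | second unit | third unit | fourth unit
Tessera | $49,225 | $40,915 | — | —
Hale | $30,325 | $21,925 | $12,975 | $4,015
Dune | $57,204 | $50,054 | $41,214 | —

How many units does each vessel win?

Pooled unit-bids ranked (top 5): 57,204 (Dune-1), 50,054 (Dune-2), 49,225 (Tessera-1), 41,214 (Dune-3), 40,915 (Tessera-2)
Next rejected bid: $30,325 (not a price — pay-as-bid).
Allocation: Dune 3, Tessera 2.

Dune 3, Tessera 2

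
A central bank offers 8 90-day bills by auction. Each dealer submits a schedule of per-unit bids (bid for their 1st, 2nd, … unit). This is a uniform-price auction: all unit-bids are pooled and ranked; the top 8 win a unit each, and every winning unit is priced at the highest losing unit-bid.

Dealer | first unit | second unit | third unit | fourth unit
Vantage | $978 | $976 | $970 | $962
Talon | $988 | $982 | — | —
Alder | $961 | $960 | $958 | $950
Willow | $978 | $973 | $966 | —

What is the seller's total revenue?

Merging the schedules and taking the best 8: 988 (Talon-1), 982 (Talon-2), 978 (Vantage-1), 978 (Willow-1), 976 (Vantage-2), 973 (Willow-2), 970 (Vantage-3), 966 (Willow-3)
First bid not allocated: $962.
Allocation: Talon 2, Vantage 3, Willow 3. Every unit priced at $962.
Revenue = 8 × 962 = $7,696.

Total revenue: $7,696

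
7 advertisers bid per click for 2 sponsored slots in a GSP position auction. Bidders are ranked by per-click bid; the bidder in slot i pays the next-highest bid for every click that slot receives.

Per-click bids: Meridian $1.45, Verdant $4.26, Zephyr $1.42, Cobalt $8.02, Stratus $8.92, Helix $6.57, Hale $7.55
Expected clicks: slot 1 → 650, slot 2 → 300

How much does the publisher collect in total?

Ranked by bid: $8.92 (Stratus) > $8.02 (Cobalt) > $7.55 (Hale) > …
Slot 1: Stratus pays $8.02 × 650 = $5213.00
Slot 2: Cobalt pays $7.55 × 300 = $2265.00
Total = $7478.00

Total revenue: $7478.00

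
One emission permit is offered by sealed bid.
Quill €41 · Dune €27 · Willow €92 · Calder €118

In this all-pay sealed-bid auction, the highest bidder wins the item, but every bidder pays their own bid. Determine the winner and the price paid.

Calder pays €118

Rule: the highest bidder wins the item, but every bidder pays their own bid.
Bids in order: 118 (Calder) > 92 (Willow) > 41 (Quill) > 27 (Dune)
Calder wins with the top bid; all bids are sunk regardless.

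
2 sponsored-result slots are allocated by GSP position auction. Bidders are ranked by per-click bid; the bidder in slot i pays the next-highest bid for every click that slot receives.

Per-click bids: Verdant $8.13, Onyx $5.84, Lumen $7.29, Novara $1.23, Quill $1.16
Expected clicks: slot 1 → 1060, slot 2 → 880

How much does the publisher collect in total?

Sorting advertisers: $8.13 (Verdant) > $7.29 (Lumen) > $5.84 (Onyx) > …
Slot 1: Verdant pays $7.29 × 1060 = $7727.40
Slot 2: Lumen pays $5.84 × 880 = $5139.20
Total = $12866.60

Total revenue: $12866.60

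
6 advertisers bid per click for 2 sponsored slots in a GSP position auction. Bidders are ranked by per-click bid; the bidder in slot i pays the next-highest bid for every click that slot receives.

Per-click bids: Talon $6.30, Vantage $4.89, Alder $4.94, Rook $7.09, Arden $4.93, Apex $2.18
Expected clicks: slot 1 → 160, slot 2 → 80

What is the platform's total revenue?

Total revenue: $1403.20

Ranked by bid: $7.09 (Rook) > $6.30 (Talon) > $4.94 (Alder) > …
Slot 1: Rook pays $6.30 × 160 = $1008.00
Slot 2: Talon pays $4.94 × 80 = $395.20
Total = $1403.20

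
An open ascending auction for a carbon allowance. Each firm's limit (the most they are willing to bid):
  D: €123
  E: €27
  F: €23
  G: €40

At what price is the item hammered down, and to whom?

Sorting limits: 123 (D) > 40 (G) > 27 (E) > 23 (F)
G is the last rival to drop out, at €40; D remains and wins at that price.

D wins at €40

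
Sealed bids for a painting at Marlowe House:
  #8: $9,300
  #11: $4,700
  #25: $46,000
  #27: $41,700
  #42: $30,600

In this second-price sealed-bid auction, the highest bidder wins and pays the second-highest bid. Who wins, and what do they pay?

#25 pays $41,700

Bids ranked: 46,000 (#25) > 41,700 (#27) > 30,600 (#42) > 9,300 (#8) > 4,700 (#11)
Second-price: #25 pays #27's bid of $41,700.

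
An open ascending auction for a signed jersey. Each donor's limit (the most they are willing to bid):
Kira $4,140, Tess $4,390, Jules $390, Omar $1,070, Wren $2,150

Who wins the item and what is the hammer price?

Limits ranked: 4,390 (Tess) > 4,140 (Kira) > 2,150 (Wren) > 1,070 (Omar) > 390 (Jules)
Once the price passes $4,140, only Tess is left; the hammer falls at Kira's limit of $4,140.

Tess wins at $4,140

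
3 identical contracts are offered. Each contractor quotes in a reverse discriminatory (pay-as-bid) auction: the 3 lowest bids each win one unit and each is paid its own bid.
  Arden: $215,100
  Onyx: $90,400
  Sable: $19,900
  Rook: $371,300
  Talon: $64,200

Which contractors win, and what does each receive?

Sable $19,900, Talon $64,200, Onyx $90,400

Ordering the bids: 19,900 (Sable), 64,200 (Talon), 90,400 (Onyx), 215,100 (Arden), 371,300 (Rook)
Lowest 3: Sable, Talon, Onyx.
Each winner is paid its own bid: Sable $19,900, Talon $64,200, Onyx $90,400.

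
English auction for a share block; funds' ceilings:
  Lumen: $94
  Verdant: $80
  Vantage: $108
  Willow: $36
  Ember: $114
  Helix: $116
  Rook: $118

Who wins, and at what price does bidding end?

Rook wins at $116

Limits ranked: 118 (Rook) > 116 (Helix) > 114 (Ember) > 108 (Vantage) > 94 (Lumen) > 80 (Verdant) > …
Helix is the last rival to drop out, at $116; Rook remains and wins at that price.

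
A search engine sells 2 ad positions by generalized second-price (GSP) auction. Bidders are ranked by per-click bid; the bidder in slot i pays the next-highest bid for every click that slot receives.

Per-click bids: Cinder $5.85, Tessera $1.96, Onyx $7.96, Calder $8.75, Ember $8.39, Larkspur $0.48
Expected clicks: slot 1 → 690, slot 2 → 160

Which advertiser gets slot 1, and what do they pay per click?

Ranked by bid: $8.75 (Calder) > $8.39 (Ember) > $7.96 (Onyx) > …
Slot 1 goes to the first-ranked bidder, Calder, who pays the next bid down: $8.39/click.

Calder; $8.39 per click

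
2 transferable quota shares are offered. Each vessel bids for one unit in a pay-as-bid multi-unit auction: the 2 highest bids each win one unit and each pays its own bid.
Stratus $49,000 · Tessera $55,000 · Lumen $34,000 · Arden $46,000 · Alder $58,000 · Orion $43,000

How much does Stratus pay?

Ordering the bids: 58,000 (Alder), 55,000 (Tessera), 49,000 (Stratus), 46,000 (Arden), …
Winners (2 units): Alder, Tessera.
Stratus does not win → $0.

Stratus pays $0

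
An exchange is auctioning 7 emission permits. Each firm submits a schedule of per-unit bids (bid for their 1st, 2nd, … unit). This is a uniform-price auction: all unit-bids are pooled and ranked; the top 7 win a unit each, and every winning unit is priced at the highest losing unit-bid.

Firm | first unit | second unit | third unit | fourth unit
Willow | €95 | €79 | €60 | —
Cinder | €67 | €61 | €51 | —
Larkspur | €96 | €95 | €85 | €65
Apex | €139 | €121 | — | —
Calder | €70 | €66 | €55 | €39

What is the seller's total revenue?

Total revenue: €490

Merging the schedules and taking the best 7: 139 (Apex-1), 121 (Apex-2), 96 (Larkspur-1), 95 (Willow-1), 95 (Larkspur-2), 85 (Larkspur-3), 79 (Willow-2)
Highest rejected unit-bid = €70.
Allocation: Apex 2, Larkspur 3, Willow 2. Every unit priced at €70.
Revenue = 7 × 70 = €490.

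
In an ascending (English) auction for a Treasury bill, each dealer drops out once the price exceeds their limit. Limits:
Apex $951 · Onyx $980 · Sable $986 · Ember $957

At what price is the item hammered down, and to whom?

Ascending (English) auction: the price rises until one bidder remains; the winner pays the price at which the last rival dropped out.
Limits in order: 986 (Sable) > 980 (Onyx) > 957 (Ember) > 951 (Apex)
Once the price passes $980, only Sable is left; the hammer falls at Onyx's limit of $980.

Sable wins at $980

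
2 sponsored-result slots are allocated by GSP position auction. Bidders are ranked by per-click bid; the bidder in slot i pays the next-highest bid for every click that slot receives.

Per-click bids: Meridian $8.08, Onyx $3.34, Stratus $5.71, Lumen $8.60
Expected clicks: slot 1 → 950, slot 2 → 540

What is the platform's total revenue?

Total revenue: $10759.40

Ranked by bid: $8.60 (Lumen) > $8.08 (Meridian) > $5.71 (Stratus) > …
Slot 1: Lumen pays $8.08 × 950 = $7676.00
Slot 2: Meridian pays $5.71 × 540 = $3083.40
Total = $10759.40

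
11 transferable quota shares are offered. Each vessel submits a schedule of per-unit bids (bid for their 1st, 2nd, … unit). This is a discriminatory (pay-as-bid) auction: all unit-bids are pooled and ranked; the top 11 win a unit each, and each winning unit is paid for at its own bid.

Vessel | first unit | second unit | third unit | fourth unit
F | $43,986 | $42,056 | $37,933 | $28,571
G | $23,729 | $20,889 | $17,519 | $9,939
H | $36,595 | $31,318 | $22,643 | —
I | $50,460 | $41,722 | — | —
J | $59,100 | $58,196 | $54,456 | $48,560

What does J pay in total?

All unit-bids, highest first — top 11: 59,100 (J-1), 58,196 (J-2), 54,456 (J-3), 50,460 (I-1), 48,560 (J-4), 43,986 (F-1), 42,056 (F-2), 41,722 (I-2), 37,933 (F-3), 36,595 (H-1), 31,318 (H-2)
Next rejected bid: $28,571 (not a price — pay-as-bid).
J's winning unit-bids: 59,100 + 58,196 + 54,456 + 48,560 = $220,312.

J pays $220,312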